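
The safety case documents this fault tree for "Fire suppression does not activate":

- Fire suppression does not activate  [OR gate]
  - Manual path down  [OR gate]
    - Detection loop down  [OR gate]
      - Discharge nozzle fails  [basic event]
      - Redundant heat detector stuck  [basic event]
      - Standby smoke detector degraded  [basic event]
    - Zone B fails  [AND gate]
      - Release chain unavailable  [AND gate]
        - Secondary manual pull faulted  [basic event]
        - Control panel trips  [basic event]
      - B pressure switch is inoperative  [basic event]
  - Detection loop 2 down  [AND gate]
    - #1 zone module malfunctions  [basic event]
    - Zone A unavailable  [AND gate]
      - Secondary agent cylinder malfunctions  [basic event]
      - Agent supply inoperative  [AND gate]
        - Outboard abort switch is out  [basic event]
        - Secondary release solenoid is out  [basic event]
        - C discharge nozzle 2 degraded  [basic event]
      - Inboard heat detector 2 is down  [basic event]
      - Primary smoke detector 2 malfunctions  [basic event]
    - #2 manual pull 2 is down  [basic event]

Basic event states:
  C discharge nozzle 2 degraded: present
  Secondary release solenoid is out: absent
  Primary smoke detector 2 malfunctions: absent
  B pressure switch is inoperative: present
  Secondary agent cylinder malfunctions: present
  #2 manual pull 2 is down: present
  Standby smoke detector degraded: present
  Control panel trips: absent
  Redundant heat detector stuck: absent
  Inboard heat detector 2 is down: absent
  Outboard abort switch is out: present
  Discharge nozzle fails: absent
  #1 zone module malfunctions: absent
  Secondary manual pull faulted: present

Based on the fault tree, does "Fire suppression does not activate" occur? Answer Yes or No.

Yes

Detection loop down [OR]: Discharge nozzle fails=not, Redundant heat detector stuck=not, Standby smoke detector degraded=occurs → at least one input occurs → occurs.
Release chain unavailable [AND]: Secondary manual pull faulted=occurs, Control panel trips=not → not all inputs occur → does not occur.
Zone B fails [AND]: Release chain unavailable=not, B pressure switch is inoperative=occurs → not all inputs occur → does not occur.
Manual path down [OR]: Detection loop down=occurs, Zone B fails=not → at least one input occurs → occurs.
Agent supply inoperative [AND]: Outboard abort switch is out=occurs, Secondary release solenoid is out=not, C discharge nozzle 2 degraded=occurs → not all inputs occur → does not occur.
Zone A unavailable [AND]: Secondary agent cylinder malfunctions=occurs, Agent supply inoperative=not, Inboard heat detector 2 is down=not, Primary smoke detector 2 malfunctions=not → not all inputs occur → does not occur.
Detection loop 2 down [AND]: #1 zone module malfunctions=not, Zone A unavailable=not, #2 manual pull 2 is down=occurs → not all inputs occur → does not occur.
Fire suppression does not activate [OR]: Manual path down=occurs, Detection loop 2 down=not → at least one input occurs → occurs.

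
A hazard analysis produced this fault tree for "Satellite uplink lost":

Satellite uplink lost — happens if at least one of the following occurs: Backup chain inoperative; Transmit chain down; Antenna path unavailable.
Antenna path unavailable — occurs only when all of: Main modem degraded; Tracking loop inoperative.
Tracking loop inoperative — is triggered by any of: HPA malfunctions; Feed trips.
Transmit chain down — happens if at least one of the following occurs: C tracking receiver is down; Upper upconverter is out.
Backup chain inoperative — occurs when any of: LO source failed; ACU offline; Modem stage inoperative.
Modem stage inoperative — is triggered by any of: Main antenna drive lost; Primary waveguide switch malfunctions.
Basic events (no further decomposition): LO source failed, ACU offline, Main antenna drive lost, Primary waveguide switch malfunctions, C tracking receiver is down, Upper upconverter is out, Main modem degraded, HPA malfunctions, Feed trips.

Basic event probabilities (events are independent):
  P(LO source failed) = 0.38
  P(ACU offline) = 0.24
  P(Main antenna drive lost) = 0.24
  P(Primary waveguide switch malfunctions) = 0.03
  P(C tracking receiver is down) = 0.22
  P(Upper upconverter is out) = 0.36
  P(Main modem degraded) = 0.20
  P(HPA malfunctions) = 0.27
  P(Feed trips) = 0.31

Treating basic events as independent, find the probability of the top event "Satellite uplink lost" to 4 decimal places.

0.8438

P(Modem stage inoperative) [OR] = 1 − (1−0.24) × (1−0.03) = 0.262800
P(Backup chain inoperative) [OR] = 1 − (1−0.38) × (1−0.24) × (1−0.262800) = 0.652631
P(Transmit chain down) [OR] = 1 − (1−0.22) × (1−0.36) = 0.500800
P(Tracking loop inoperative) [OR] = 1 − (1−0.27) × (1−0.31) = 0.496300
P(Antenna path unavailable) [AND] = 0.20 × 0.496300 = 0.099260
P(Satellite uplink lost) [OR] = 1 − (1−0.652631) × (1−0.500800) × (1−0.099260) = 0.843806
Rounded to 4 decimal places: P(Satellite uplink lost) ≈ 0.8438.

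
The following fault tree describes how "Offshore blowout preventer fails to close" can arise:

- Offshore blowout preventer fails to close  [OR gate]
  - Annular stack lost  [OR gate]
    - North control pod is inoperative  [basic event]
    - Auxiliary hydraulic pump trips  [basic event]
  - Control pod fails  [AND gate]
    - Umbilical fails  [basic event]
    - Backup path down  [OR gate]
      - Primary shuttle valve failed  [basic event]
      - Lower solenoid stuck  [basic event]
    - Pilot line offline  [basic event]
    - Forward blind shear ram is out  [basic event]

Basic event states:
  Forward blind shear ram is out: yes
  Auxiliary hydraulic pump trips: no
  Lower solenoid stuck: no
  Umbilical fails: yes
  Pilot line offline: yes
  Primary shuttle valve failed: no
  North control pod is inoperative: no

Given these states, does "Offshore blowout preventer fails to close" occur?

Annular stack lost [OR]: North control pod is inoperative=not, Auxiliary hydraulic pump trips=not → no input occurs → does not occur.
Backup path down [OR]: Primary shuttle valve failed=not, Lower solenoid stuck=not → no input occurs → does not occur.
Control pod fails [AND]: Umbilical fails=occurs, Backup path down=not, Pilot line offline=occurs, Forward blind shear ram is out=occurs → not all inputs occur → does not occur.
Offshore blowout preventer fails to close [OR]: Annular stack lost=not, Control pod fails=not → no input occurs → does not occur.

No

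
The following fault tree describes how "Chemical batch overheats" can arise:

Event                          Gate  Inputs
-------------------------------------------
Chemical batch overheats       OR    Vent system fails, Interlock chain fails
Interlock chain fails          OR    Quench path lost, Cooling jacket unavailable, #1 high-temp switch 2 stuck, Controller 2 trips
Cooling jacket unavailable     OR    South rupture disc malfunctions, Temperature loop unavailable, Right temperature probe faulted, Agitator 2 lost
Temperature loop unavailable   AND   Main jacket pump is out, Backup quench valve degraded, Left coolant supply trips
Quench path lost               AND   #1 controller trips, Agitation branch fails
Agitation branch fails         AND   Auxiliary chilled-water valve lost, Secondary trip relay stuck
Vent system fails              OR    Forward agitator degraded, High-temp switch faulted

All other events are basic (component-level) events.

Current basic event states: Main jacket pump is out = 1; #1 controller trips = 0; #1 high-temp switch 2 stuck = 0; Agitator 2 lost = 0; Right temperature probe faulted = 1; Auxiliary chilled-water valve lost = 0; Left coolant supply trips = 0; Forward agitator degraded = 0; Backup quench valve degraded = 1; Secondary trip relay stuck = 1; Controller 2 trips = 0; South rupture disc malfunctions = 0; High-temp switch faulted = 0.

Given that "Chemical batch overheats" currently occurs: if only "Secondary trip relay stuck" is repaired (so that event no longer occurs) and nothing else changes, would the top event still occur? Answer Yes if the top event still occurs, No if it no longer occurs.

Counterfactual: set "Secondary trip relay stuck" to not occurred.
Vent system fails [OR]: Forward agitator degraded=not, High-temp switch faulted=not → no input occurs → does not occur.
Agitation branch fails [AND]: Auxiliary chilled-water valve lost=not, Secondary trip relay stuck=not → not all inputs occur → does not occur.
Quench path lost [AND]: #1 controller trips=not, Agitation branch fails=not → not all inputs occur → does not occur.
Temperature loop unavailable [AND]: Main jacket pump is out=occurs, Backup quench valve degraded=occurs, Left coolant supply trips=not → not all inputs occur → does not occur.
Cooling jacket unavailable [OR]: South rupture disc malfunctions=not, Temperature loop unavailable=not, Right temperature probe faulted=occurs, Agitator 2 lost=not → at least one input occurs → occurs.
Interlock chain fails [OR]: Quench path lost=not, Cooling jacket unavailable=occurs, #1 high-temp switch 2 stuck=not, Controller 2 trips=not → at least one input occurs → occurs.
Chemical batch overheats [OR]: Vent system fails=not, Interlock chain fails=occurs → at least one input occurs → occurs.

Yes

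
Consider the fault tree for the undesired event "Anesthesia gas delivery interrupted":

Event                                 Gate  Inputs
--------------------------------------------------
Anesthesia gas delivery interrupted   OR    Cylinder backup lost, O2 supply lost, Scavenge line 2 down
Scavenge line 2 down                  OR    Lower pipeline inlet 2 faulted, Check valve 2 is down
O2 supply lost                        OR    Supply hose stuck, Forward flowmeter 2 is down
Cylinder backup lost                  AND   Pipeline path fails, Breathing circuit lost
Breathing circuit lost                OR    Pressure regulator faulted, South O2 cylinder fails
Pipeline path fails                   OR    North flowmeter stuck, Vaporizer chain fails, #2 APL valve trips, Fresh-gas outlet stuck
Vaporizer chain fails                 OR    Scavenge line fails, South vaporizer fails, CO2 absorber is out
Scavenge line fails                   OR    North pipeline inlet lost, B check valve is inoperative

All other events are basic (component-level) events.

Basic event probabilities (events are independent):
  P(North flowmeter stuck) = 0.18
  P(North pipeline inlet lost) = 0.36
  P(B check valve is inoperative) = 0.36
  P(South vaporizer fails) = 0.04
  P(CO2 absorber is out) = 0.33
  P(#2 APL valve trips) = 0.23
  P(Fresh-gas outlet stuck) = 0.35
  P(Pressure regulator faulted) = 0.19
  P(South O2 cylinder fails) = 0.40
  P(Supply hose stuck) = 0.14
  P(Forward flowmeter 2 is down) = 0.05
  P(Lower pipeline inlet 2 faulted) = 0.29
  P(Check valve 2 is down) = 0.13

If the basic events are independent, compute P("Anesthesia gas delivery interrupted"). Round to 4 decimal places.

0.7267

P(Scavenge line fails) [OR] = 1 − (1−0.36) × (1−0.36) = 0.590400
P(Vaporizer chain fails) [OR] = 1 − (1−0.590400) × (1−0.04) × (1−0.33) = 0.736545
P(Pipeline path fails) [OR] = 1 − (1−0.18) × (1−0.736545) × (1−0.23) × (1−0.35) = 0.891875
P(Breathing circuit lost) [OR] = 1 − (1−0.19) × (1−0.40) = 0.514000
P(Cylinder backup lost) [AND] = 0.891875 × 0.514000 = 0.458424
P(O2 supply lost) [OR] = 1 − (1−0.14) × (1−0.05) = 0.183000
P(Scavenge line 2 down) [OR] = 1 − (1−0.29) × (1−0.13) = 0.382300
P(Anesthesia gas delivery interrupted) [OR] = 1 − (1−0.458424) × (1−0.183000) × (1−0.382300) = 0.726688
Rounded to 4 decimal places: P(Anesthesia gas delivery interrupted) ≈ 0.7267.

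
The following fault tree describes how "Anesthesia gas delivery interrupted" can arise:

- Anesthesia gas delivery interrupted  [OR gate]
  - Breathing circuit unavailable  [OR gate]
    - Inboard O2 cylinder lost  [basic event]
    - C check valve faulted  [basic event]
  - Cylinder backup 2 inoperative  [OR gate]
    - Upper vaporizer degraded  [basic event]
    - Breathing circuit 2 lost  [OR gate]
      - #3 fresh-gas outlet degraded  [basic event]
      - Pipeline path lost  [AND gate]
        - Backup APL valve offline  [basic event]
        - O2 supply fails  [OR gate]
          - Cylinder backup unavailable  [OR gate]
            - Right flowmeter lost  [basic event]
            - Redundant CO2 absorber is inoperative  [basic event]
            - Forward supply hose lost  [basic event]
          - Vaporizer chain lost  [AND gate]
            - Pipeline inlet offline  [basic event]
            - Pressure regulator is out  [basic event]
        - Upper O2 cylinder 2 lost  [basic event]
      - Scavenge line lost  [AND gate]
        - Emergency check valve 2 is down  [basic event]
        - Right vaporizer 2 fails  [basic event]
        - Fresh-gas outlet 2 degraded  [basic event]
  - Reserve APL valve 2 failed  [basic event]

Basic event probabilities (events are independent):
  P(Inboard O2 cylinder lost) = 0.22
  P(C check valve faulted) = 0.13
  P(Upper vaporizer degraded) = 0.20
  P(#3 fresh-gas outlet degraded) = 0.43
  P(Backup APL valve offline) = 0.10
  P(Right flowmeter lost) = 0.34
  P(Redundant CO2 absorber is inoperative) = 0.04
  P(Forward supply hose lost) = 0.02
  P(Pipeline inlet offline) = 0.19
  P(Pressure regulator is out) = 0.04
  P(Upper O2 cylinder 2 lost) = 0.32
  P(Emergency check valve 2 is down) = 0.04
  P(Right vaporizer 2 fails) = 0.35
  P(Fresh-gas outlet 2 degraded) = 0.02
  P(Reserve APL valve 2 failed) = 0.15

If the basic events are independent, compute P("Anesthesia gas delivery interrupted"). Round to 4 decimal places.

0.7403

P(Breathing circuit unavailable) [OR] = 1 − (1−0.22) × (1−0.13) = 0.321400
P(Cylinder backup unavailable) [OR] = 1 − (1−0.34) × (1−0.04) × (1−0.02) = 0.379072
P(Vaporizer chain lost) [AND] = 0.19 × 0.04 = 0.007600
P(O2 supply fails) [OR] = 1 − (1−0.379072) × (1−0.007600) = 0.383791
P(Pipeline path lost) [AND] = 0.10 × 0.383791 × 0.32 = 0.012281
P(Scavenge line lost) [AND] = 0.04 × 0.35 × 0.02 = 0.000280
P(Breathing circuit 2 lost) [OR] = 1 − (1−0.43) × (1−0.012281) × (1−0.000280) = 0.437158
P(Cylinder backup 2 inoperative) [OR] = 1 − (1−0.20) × (1−0.437158) = 0.549726
P(Anesthesia gas delivery interrupted) [OR] = 1 − (1−0.321400) × (1−0.549726) × (1−0.15) = 0.740277
Rounded to 4 decimal places: P(Anesthesia gas delivery interrupted) ≈ 0.7403.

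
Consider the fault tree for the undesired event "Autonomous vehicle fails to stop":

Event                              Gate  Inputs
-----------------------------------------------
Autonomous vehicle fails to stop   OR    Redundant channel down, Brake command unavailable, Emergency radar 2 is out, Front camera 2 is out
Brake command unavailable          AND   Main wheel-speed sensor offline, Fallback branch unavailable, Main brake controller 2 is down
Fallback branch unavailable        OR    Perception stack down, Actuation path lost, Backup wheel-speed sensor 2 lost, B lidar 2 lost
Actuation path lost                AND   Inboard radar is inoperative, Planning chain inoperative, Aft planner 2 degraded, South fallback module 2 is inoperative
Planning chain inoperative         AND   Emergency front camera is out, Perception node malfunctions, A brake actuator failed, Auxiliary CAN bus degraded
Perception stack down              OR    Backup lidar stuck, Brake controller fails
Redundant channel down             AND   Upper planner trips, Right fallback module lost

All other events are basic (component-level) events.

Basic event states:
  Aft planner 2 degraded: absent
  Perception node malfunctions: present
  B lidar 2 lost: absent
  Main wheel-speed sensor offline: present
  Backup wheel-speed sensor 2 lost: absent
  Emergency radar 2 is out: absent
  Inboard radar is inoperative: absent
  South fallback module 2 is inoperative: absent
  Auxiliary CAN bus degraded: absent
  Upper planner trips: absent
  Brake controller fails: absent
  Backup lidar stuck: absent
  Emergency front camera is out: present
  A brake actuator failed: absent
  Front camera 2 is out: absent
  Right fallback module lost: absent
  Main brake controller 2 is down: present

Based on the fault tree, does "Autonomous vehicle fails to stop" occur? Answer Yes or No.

No

Redundant channel down [AND]: Upper planner trips=not, Right fallback module lost=not → not all inputs occur → does not occur.
Perception stack down [OR]: Backup lidar stuck=not, Brake controller fails=not → no input occurs → does not occur.
Planning chain inoperative [AND]: Emergency front camera is out=occurs, Perception node malfunctions=occurs, A brake actuator failed=not, Auxiliary CAN bus degraded=not → not all inputs occur → does not occur.
Actuation path lost [AND]: Inboard radar is inoperative=not, Planning chain inoperative=not, Aft planner 2 degraded=not, South fallback module 2 is inoperative=not → not all inputs occur → does not occur.
Fallback branch unavailable [OR]: Perception stack down=not, Actuation path lost=not, Backup wheel-speed sensor 2 lost=not, B lidar 2 lost=not → no input occurs → does not occur.
Brake command unavailable [AND]: Main wheel-speed sensor offline=occurs, Fallback branch unavailable=not, Main brake controller 2 is down=occurs → not all inputs occur → does not occur.
Autonomous vehicle fails to stop [OR]: Redundant channel down=not, Brake command unavailable=not, Emergency radar 2 is out=not, Front camera 2 is out=not → no input occurs → does not occur.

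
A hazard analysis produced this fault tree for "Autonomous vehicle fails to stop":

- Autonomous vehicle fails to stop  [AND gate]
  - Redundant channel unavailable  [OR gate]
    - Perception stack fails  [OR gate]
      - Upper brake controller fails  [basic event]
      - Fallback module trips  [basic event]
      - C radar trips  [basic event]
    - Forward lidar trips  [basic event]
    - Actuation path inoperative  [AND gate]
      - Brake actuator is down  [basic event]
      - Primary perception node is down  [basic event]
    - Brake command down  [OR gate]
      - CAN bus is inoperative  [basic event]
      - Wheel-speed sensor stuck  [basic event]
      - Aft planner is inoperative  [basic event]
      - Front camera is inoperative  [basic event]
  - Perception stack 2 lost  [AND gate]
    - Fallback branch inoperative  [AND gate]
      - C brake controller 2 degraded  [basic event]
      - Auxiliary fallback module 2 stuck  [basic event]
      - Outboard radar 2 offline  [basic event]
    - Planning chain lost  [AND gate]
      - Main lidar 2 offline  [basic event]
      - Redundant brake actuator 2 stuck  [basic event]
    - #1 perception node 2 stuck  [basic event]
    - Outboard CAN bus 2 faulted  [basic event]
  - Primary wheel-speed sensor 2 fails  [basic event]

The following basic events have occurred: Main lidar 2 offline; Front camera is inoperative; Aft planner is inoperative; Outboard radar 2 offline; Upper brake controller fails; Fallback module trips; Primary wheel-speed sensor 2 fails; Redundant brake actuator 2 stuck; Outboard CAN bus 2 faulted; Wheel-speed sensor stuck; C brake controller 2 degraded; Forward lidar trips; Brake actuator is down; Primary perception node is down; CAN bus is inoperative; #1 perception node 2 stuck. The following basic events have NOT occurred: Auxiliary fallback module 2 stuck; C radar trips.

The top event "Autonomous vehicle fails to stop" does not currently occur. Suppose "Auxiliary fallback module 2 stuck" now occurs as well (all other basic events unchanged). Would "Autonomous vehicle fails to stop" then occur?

Counterfactual: set "Auxiliary fallback module 2 stuck" to occurred.
Perception stack fails [OR]: Upper brake controller fails=occurs, Fallback module trips=occurs, C radar trips=not → at least one input occurs → occurs.
Actuation path inoperative [AND]: Brake actuator is down=occurs, Primary perception node is down=occurs → all inputs occur → occurs.
Brake command down [OR]: CAN bus is inoperative=occurs, Wheel-speed sensor stuck=occurs, Aft planner is inoperative=occurs, Front camera is inoperative=occurs → at least one input occurs → occurs.
Redundant channel unavailable [OR]: Perception stack fails=occurs, Forward lidar trips=occurs, Actuation path inoperative=occurs, Brake command down=occurs → at least one input occurs → occurs.
Fallback branch inoperative [AND]: C brake controller 2 degraded=occurs, Auxiliary fallback module 2 stuck=occurs, Outboard radar 2 offline=occurs → all inputs occur → occurs.
Planning chain lost [AND]: Main lidar 2 offline=occurs, Redundant brake actuator 2 stuck=occurs → all inputs occur → occurs.
Perception stack 2 lost [AND]: Fallback branch inoperative=occurs, Planning chain lost=occurs, #1 perception node 2 stuck=occurs, Outboard CAN bus 2 faulted=occurs → all inputs occur → occurs.
Autonomous vehicle fails to stop [AND]: Redundant channel unavailable=occurs, Perception stack 2 lost=occurs, Primary wheel-speed sensor 2 fails=occurs → all inputs occur → occurs.

Yes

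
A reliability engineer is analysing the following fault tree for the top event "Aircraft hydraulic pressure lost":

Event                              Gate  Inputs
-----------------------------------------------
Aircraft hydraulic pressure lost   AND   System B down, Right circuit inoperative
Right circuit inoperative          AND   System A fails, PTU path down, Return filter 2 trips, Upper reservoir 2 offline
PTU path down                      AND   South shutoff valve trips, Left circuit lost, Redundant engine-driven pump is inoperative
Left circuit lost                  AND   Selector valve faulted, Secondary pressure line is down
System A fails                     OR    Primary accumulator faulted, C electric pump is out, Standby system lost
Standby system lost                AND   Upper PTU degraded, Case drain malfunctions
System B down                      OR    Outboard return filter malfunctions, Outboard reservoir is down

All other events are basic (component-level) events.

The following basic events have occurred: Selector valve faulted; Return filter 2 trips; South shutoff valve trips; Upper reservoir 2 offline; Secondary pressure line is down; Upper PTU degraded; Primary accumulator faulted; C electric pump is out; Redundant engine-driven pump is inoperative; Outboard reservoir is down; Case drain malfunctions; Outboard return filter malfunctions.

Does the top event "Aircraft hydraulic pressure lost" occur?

Yes

System B down [OR]: Outboard return filter malfunctions=occurs, Outboard reservoir is down=occurs → at least one input occurs → occurs.
Standby system lost [AND]: Upper PTU degraded=occurs, Case drain malfunctions=occurs → all inputs occur → occurs.
System A fails [OR]: Primary accumulator faulted=occurs, C electric pump is out=occurs, Standby system lost=occurs → at least one input occurs → occurs.
Left circuit lost [AND]: Selector valve faulted=occurs, Secondary pressure line is down=occurs → all inputs occur → occurs.
PTU path down [AND]: South shutoff valve trips=occurs, Left circuit lost=occurs, Redundant engine-driven pump is inoperative=occurs → all inputs occur → occurs.
Right circuit inoperative [AND]: System A fails=occurs, PTU path down=occurs, Return filter 2 trips=occurs, Upper reservoir 2 offline=occurs → all inputs occur → occurs.
Aircraft hydraulic pressure lost [AND]: System B down=occurs, Right circuit inoperative=occurs → all inputs occur → occurs.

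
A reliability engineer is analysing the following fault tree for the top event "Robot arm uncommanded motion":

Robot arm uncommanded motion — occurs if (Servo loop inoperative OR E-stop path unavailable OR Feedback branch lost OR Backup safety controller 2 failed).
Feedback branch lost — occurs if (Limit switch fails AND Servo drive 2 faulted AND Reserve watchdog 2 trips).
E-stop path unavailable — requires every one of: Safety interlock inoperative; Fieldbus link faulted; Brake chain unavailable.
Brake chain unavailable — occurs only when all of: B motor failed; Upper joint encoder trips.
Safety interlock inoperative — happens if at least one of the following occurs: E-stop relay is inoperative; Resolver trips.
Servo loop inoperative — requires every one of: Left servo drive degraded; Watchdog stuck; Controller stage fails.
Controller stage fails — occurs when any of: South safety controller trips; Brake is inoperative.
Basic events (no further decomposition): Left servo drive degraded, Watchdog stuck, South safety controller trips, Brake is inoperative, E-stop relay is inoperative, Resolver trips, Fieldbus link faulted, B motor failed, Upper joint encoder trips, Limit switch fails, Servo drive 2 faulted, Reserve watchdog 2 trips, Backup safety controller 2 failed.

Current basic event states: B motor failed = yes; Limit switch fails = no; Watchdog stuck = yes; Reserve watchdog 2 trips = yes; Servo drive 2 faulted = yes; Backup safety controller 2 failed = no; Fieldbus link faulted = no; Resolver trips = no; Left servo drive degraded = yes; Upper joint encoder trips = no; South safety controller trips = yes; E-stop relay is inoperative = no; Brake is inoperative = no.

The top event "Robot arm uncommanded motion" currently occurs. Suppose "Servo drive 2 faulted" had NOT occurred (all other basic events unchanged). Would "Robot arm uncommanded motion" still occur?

Counterfactual: set "Servo drive 2 faulted" to not occurred.
Controller stage fails [OR]: South safety controller trips=occurs, Brake is inoperative=not → at least one input occurs → occurs.
Servo loop inoperative [AND]: Left servo drive degraded=occurs, Watchdog stuck=occurs, Controller stage fails=occurs → all inputs occur → occurs.
Safety interlock inoperative [OR]: E-stop relay is inoperative=not, Resolver trips=not → no input occurs → does not occur.
Brake chain unavailable [AND]: B motor failed=occurs, Upper joint encoder trips=not → not all inputs occur → does not occur.
E-stop path unavailable [AND]: Safety interlock inoperative=not, Fieldbus link faulted=not, Brake chain unavailable=not → not all inputs occur → does not occur.
Feedback branch lost [AND]: Limit switch fails=not, Servo drive 2 faulted=not, Reserve watchdog 2 trips=occurs → not all inputs occur → does not occur.
Robot arm uncommanded motion [OR]: Servo loop inoperative=occurs, E-stop path unavailable=not, Feedback branch lost=not, Backup safety controller 2 failed=not → at least one input occurs → occurs.

Yes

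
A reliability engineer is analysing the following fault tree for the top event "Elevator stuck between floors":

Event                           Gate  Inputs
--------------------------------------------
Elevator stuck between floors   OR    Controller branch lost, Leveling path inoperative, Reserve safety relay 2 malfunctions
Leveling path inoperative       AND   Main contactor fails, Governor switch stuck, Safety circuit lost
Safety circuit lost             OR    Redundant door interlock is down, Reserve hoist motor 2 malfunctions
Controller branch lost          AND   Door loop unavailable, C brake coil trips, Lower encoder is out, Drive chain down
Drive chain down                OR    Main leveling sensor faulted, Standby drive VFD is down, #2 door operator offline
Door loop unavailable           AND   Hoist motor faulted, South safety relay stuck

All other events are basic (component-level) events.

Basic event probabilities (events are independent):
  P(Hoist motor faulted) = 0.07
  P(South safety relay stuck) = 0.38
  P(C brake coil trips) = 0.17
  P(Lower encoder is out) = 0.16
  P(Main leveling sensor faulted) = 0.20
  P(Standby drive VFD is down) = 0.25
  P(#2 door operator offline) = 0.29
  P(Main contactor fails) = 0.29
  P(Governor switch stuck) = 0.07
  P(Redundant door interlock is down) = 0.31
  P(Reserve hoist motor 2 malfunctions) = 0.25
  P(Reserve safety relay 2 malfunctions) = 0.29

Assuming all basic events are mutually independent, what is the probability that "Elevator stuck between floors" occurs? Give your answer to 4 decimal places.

0.2972

P(Door loop unavailable) [AND] = 0.07 × 0.38 = 0.026600
P(Drive chain down) [OR] = 1 − (1−0.20) × (1−0.25) × (1−0.29) = 0.574000
P(Controller branch lost) [AND] = 0.026600 × 0.17 × 0.16 × 0.574000 = 0.000415
P(Safety circuit lost) [OR] = 1 − (1−0.31) × (1−0.25) = 0.482500
P(Leveling path inoperative) [AND] = 0.29 × 0.07 × 0.482500 = 0.009795
P(Elevator stuck between floors) [OR] = 1 − (1−0.000415) × (1−0.009795) × (1−0.29) = 0.297246
Rounded to 4 decimal places: P(Elevator stuck between floors) ≈ 0.2972.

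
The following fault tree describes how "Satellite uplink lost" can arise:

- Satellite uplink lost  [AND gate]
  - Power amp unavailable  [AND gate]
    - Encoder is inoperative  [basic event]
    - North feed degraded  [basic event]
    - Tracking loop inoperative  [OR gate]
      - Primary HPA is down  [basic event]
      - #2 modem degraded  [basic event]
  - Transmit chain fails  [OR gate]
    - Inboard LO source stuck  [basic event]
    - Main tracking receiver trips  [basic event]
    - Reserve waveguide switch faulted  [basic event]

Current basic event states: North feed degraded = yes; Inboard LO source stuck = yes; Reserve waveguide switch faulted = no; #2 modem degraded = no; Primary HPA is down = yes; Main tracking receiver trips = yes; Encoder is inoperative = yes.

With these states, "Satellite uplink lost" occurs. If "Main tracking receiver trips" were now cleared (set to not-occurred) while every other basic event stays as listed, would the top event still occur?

Counterfactual: set "Main tracking receiver trips" to not occurred.
Tracking loop inoperative [OR]: Primary HPA is down=occurs, #2 modem degraded=not → at least one input occurs → occurs.
Power amp unavailable [AND]: Encoder is inoperative=occurs, North feed degraded=occurs, Tracking loop inoperative=occurs → all inputs occur → occurs.
Transmit chain fails [OR]: Inboard LO source stuck=occurs, Main tracking receiver trips=not, Reserve waveguide switch faulted=not → at least one input occurs → occurs.
Satellite uplink lost [AND]: Power amp unavailable=occurs, Transmit chain fails=occurs → all inputs occur → occurs.

Yes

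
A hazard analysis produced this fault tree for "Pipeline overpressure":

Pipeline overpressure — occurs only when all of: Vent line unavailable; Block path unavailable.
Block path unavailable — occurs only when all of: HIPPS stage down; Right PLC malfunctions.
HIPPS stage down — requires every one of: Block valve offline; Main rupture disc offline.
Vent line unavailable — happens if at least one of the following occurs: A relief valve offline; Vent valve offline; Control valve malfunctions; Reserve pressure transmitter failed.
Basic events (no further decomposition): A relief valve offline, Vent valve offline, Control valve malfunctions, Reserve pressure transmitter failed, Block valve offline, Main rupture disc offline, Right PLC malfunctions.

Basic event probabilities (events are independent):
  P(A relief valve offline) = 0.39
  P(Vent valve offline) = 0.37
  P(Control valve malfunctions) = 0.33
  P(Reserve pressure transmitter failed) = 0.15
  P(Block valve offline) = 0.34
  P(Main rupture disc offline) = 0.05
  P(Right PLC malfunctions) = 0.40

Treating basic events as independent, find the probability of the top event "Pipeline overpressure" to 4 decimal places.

0.0053

P(Vent line unavailable) [OR] = 1 − (1−0.39) × (1−0.37) × (1−0.33) × (1−0.15) = 0.781141
P(HIPPS stage down) [AND] = 0.34 × 0.05 = 0.017000
P(Block path unavailable) [AND] = 0.017000 × 0.40 = 0.006800
P(Pipeline overpressure) [AND] = 0.781141 × 0.006800 = 0.005312
Rounded to 4 decimal places: P(Pipeline overpressure) ≈ 0.0053.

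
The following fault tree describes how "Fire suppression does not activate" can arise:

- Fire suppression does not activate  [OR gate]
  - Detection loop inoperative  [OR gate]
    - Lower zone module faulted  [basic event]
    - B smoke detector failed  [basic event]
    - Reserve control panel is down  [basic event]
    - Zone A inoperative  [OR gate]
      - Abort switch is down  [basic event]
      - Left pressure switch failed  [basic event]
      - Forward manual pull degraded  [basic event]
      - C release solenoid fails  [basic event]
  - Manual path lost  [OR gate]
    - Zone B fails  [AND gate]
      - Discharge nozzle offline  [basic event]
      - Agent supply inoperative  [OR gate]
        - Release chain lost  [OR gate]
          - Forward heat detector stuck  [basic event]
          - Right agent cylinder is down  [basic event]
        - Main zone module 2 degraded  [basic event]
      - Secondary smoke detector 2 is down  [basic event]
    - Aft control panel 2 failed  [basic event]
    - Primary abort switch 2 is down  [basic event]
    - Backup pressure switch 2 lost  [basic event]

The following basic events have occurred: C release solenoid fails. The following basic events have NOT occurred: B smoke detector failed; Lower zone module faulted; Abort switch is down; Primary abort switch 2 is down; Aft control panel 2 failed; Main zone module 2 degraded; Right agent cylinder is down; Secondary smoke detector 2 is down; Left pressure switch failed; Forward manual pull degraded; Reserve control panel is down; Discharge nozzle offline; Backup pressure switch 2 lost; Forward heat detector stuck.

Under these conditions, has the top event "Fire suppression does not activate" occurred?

Yes

Zone A inoperative [OR]: Abort switch is down=not, Left pressure switch failed=not, Forward manual pull degraded=not, C release solenoid fails=occurs → at least one input occurs → occurs.
Detection loop inoperative [OR]: Lower zone module faulted=not, B smoke detector failed=not, Reserve control panel is down=not, Zone A inoperative=occurs → at least one input occurs → occurs.
Release chain lost [OR]: Forward heat detector stuck=not, Right agent cylinder is down=not → no input occurs → does not occur.
Agent supply inoperative [OR]: Release chain lost=not, Main zone module 2 degraded=not → no input occurs → does not occur.
Zone B fails [AND]: Discharge nozzle offline=not, Agent supply inoperative=not, Secondary smoke detector 2 is down=not → not all inputs occur → does not occur.
Manual path lost [OR]: Zone B fails=not, Aft control panel 2 failed=not, Primary abort switch 2 is down=not, Backup pressure switch 2 lost=not → no input occurs → does not occur.
Fire suppression does not activate [OR]: Detection loop inoperative=occurs, Manual path lost=not → at least one input occurs → occurs.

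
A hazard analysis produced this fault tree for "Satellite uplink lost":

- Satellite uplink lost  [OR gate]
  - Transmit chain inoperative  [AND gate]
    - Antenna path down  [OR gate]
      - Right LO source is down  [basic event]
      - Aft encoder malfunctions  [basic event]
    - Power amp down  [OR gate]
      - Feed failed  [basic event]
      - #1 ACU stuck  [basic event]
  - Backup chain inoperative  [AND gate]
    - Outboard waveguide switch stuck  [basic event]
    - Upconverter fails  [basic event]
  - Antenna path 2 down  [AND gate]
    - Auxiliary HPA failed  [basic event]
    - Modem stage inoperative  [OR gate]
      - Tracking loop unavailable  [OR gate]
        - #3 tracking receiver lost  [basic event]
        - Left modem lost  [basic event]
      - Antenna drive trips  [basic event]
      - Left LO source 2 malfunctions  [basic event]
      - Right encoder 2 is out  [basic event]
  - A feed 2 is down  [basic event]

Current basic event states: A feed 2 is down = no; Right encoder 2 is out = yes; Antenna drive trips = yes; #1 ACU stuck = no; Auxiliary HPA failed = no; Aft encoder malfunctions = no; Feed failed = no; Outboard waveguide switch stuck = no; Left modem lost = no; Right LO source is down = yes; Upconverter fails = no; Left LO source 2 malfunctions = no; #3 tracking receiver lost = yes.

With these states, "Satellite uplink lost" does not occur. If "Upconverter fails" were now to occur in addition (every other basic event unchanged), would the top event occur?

No

Counterfactual: set "Upconverter fails" to occurred.
Antenna path down [OR]: Right LO source is down=occurs, Aft encoder malfunctions=not → at least one input occurs → occurs.
Power amp down [OR]: Feed failed=not, #1 ACU stuck=not → no input occurs → does not occur.
Transmit chain inoperative [AND]: Antenna path down=occurs, Power amp down=not → not all inputs occur → does not occur.
Backup chain inoperative [AND]: Outboard waveguide switch stuck=not, Upconverter fails=occurs → not all inputs occur → does not occur.
Tracking loop unavailable [OR]: #3 tracking receiver lost=occurs, Left modem lost=not → at least one input occurs → occurs.
Modem stage inoperative [OR]: Tracking loop unavailable=occurs, Antenna drive trips=occurs, Left LO source 2 malfunctions=not, Right encoder 2 is out=occurs → at least one input occurs → occurs.
Antenna path 2 down [AND]: Auxiliary HPA failed=not, Modem stage inoperative=occurs → not all inputs occur → does not occur.
Satellite uplink lost [OR]: Transmit chain inoperative=not, Backup chain inoperative=not, Antenna path 2 down=not, A feed 2 is down=not → no input occurs → does not occur.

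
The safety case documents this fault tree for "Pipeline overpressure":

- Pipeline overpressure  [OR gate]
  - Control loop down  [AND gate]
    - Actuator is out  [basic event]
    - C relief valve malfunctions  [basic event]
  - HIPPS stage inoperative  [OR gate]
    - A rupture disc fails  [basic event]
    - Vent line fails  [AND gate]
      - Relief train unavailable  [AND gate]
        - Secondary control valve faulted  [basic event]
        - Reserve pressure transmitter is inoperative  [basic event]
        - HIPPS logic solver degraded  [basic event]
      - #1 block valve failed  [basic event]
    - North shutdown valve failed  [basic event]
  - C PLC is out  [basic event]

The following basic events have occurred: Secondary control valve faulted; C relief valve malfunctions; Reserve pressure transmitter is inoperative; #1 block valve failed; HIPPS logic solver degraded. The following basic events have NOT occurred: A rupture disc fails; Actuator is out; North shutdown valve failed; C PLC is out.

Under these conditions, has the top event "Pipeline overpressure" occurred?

Yes

Control loop down [AND]: Actuator is out=not, C relief valve malfunctions=occurs → not all inputs occur → does not occur.
Relief train unavailable [AND]: Secondary control valve faulted=occurs, Reserve pressure transmitter is inoperative=occurs, HIPPS logic solver degraded=occurs → all inputs occur → occurs.
Vent line fails [AND]: Relief train unavailable=occurs, #1 block valve failed=occurs → all inputs occur → occurs.
HIPPS stage inoperative [OR]: A rupture disc fails=not, Vent line fails=occurs, North shutdown valve failed=not → at least one input occurs → occurs.
Pipeline overpressure [OR]: Control loop down=not, HIPPS stage inoperative=occurs, C PLC is out=not → at least one input occurs → occurs.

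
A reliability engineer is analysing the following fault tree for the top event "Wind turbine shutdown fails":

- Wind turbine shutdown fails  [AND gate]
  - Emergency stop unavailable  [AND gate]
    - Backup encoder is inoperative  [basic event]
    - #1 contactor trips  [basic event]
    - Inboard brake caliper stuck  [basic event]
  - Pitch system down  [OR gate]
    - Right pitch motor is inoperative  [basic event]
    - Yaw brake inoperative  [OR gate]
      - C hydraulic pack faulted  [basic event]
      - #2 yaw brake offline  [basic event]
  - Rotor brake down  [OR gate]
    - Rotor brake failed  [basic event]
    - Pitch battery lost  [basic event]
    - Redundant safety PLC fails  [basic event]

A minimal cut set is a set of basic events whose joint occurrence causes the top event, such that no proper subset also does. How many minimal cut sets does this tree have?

9

Emergency stop unavailable [AND]: one cut set from each child combined → 1 × 1 × 1 = 1 cut set(s).
Yaw brake inoperative [OR]: union of children's cut sets → 2 cut set(s).
Pitch system down [OR]: union of children's cut sets → 3 cut set(s).
Rotor brake down [OR]: union of children's cut sets → 3 cut set(s).
Wind turbine shutdown fails [AND]: one cut set from each child combined → 1 × 3 × 3 = 9 cut set(s).
Minimal cut sets: {#1 contactor trips, Backup encoder is inoperative, Inboard brake caliper stuck, Right pitch motor is inoperative, Rotor brake failed}; {#1 contactor trips, Backup encoder is inoperative, Inboard brake caliper stuck, Pitch battery lost, Right pitch motor is inoperative}; {#1 contactor trips, Backup encoder is inoperative, Inboard brake caliper stuck, Redundant safety PLC fails, Right pitch motor is inoperative}; {#1 contactor trips, Backup encoder is inoperative, C hydraulic pack faulted, Inboard brake caliper stuck, Rotor brake failed}; {#1 contactor trips, Backup encoder is inoperative, C hydraulic pack faulted, Inboard brake caliper stuck, Pitch battery lost}; {#1 contactor trips, Backup encoder is inoperative, C hydraulic pack faulted, Inboard brake caliper stuck, Redundant safety PLC fails}; {#1 contactor trips, #2 yaw brake offline, Backup encoder is inoperative, Inboard brake caliper stuck, Rotor brake failed}; {#1 contactor trips, #2 yaw brake offline, Backup encoder is inoperative, Inboard brake caliper stuck, Pitch battery lost}; {#1 contactor trips, #2 yaw brake offline, Backup encoder is inoperative, Inboard brake caliper stuck, Redundant safety PLC fails}.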